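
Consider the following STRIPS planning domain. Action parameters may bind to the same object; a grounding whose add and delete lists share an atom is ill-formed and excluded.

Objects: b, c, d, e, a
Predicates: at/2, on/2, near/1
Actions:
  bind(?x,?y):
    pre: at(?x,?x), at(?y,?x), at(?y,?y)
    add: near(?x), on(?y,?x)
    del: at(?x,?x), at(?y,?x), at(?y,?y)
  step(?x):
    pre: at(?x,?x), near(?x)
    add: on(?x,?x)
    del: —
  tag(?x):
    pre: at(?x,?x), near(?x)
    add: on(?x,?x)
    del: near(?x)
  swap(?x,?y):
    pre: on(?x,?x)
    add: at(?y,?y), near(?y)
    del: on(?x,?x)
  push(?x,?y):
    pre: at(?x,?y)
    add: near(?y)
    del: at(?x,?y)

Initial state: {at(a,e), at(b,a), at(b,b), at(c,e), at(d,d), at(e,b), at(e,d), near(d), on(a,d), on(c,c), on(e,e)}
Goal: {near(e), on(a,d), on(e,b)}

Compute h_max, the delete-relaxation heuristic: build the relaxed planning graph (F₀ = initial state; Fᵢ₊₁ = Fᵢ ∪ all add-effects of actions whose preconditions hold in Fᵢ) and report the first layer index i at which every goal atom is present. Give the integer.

2

F0 = init (11 atoms)
F1 = F0 ∪ {at(a,a), at(c,c), at(e,e), near(a), near(b), near(c), near(e), on(b,b), on(d,d)}  (20 atoms)
F2 = F1 ∪ {on(a,a), on(a,e), on(b,a), on(c,e), on(e,b), on(e,d)}  (26 atoms)
goal ⊆ F2  ⇒  h_max = 2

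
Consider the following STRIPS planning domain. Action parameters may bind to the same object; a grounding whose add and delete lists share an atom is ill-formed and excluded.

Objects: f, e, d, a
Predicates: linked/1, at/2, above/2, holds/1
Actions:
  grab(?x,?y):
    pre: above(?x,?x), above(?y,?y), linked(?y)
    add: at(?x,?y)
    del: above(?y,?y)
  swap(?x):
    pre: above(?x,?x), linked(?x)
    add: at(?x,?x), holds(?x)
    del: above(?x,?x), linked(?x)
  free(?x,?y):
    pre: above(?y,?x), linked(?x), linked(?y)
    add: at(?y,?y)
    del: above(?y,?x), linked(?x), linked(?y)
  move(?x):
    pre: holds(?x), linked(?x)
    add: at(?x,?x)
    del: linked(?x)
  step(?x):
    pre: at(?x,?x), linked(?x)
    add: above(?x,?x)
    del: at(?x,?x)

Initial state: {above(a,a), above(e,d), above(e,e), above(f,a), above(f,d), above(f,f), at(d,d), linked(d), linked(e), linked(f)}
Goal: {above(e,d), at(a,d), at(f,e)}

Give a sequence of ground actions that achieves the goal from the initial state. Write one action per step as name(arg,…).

grab(f,e); step(d); grab(a,d)

1. grab(f,e)  →  {above(a,a), above(e,d), above(f,a), above(f,d), above(f,f), at(d,d), at(f,e), linked(d), linked(e), linked(f)}
2. step(d)  →  {above(a,a), above(d,d), above(e,d), above(f,a), above(f,d), above(f,f), at(f,e), linked(d), linked(e), linked(f)}
3. grab(a,d)  →  {above(a,a), above(e,d), above(f,a), above(f,d), above(f,f), at(a,d), at(f,e), linked(d), linked(e), linked(f)}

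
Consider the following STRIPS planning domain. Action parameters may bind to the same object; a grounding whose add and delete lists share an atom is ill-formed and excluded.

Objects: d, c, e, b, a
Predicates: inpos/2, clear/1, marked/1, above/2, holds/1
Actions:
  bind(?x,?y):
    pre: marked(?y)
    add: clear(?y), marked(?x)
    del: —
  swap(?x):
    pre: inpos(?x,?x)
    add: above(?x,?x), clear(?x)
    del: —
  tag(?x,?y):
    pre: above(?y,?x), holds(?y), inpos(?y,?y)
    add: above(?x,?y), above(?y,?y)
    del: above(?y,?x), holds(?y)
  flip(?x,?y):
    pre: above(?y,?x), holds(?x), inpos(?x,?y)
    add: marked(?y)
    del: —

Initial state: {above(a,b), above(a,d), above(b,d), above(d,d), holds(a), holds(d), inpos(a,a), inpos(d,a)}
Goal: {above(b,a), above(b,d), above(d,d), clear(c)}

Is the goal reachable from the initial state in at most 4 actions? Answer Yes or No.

Yes

1. tag(b,a)  →  {above(a,a), above(a,d), above(b,a), above(b,d), above(d,d), holds(d), inpos(a,a), inpos(d,a)}
2. flip(d,a)  →  {above(a,a), above(a,d), above(b,a), above(b,d), above(d,d), holds(d), inpos(a,a), inpos(d,a), marked(a)}
3. bind(c,a)  →  {above(a,a), above(a,d), above(b,a), above(b,d), above(d,d), clear(a), holds(d), inpos(a,a), inpos(d,a), marked(a), marked(c)}
4. bind(d,c)  →  {above(a,a), above(a,d), above(b,a), above(b,d), above(d,d), clear(a), clear(c), holds(d), inpos(a,a), inpos(d,a), marked(a), marked(c), marked(d)}
optimal plan length = 4; 4 ≤ 4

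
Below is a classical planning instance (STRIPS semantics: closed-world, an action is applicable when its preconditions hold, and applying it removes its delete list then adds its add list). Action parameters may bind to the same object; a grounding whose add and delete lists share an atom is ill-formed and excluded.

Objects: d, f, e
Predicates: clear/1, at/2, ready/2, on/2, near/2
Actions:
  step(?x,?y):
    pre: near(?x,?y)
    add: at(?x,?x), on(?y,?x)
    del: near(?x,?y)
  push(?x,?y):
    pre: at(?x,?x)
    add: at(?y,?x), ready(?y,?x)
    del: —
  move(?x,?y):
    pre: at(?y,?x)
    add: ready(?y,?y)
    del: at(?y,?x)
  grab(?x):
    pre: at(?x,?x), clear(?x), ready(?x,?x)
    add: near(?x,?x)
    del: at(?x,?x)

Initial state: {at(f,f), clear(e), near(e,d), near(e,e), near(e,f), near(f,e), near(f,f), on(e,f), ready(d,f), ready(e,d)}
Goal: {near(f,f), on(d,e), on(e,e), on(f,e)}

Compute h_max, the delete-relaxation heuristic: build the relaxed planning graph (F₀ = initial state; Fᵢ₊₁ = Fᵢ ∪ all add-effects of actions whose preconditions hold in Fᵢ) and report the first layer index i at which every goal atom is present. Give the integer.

F0 = init (10 atoms)
F1 = F0 ∪ {at(d,f), at(e,e), at(e,f), on(d,e), on(e,e), on(f,e), on(f,f), ready(e,f), ready(f,f)}  (19 atoms)
goal ⊆ F1  ⇒  h_max = 1

1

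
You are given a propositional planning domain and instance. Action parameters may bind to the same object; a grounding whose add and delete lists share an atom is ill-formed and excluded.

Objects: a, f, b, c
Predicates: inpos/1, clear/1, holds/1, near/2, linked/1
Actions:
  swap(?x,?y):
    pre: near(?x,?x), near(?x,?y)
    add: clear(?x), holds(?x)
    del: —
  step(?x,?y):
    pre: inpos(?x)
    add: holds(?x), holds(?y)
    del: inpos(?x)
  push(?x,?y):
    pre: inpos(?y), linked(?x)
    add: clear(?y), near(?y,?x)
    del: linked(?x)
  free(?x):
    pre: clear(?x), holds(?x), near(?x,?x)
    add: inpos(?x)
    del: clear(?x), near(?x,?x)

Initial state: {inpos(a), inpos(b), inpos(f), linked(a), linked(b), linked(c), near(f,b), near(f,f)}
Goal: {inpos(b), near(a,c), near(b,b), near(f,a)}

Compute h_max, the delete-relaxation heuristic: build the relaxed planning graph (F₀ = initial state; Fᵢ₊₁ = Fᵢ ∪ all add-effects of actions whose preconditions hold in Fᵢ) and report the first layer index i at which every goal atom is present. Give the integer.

F0 = init (8 atoms)
F1 = F0 ∪ {clear(a), clear(b), clear(f), holds(a), holds(b), holds(c), holds(f), near(a,a), near(a,b), near(a,c), near(b,a), near(b,b), near(b,c), near(f,a), near(f,c)}  (23 atoms)
goal ⊆ F1  ⇒  h_max = 1

1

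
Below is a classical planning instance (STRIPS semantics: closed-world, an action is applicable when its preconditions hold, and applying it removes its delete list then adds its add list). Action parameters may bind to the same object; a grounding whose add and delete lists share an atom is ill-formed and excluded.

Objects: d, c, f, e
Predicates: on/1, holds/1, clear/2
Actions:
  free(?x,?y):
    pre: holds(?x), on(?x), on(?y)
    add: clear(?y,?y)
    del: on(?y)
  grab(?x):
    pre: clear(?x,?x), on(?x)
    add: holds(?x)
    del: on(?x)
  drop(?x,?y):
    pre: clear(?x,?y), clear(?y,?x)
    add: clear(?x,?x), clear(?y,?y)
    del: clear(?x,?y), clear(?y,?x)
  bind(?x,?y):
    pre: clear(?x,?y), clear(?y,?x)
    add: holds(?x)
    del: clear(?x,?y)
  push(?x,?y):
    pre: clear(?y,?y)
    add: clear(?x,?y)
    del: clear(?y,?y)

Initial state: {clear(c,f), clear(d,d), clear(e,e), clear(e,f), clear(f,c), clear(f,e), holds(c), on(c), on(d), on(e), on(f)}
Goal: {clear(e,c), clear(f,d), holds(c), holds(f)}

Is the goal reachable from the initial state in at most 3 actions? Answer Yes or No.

No

1. free(c,c)  →  {clear(c,c), clear(c,f), clear(d,d), clear(e,e), clear(e,f), clear(f,c), clear(f,e), holds(c), on(d), on(e), on(f)}
2. bind(f,c)  →  {clear(c,c), clear(c,f), clear(d,d), clear(e,e), clear(e,f), clear(f,e), holds(c), holds(f), on(d), on(e), on(f)}
3. push(f,d)  →  {clear(c,c), clear(c,f), clear(e,e), clear(e,f), clear(f,d), clear(f,e), holds(c), holds(f), on(d), on(e), on(f)}
4. push(e,c)  →  {clear(c,f), clear(e,c), clear(e,e), clear(e,f), clear(f,d), clear(f,e), holds(c), holds(f), on(d), on(e), on(f)}
optimal plan length = 4; 4 > 3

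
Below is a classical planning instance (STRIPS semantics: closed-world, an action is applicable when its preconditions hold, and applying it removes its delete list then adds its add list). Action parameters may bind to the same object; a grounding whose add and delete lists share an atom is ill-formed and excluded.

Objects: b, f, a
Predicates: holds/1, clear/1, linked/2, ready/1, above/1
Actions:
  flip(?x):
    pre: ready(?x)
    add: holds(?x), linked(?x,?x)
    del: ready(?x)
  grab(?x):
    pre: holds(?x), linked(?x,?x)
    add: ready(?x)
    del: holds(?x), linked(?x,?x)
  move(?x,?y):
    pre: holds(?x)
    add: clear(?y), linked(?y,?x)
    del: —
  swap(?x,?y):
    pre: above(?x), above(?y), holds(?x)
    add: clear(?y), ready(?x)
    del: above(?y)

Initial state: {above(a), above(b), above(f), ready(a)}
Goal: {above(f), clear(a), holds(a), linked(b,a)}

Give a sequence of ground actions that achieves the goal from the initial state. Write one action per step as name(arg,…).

flip(a); move(a,b); move(a,a)

1. flip(a)  →  {above(a), above(b), above(f), holds(a), linked(a,a)}
2. move(a,b)  →  {above(a), above(b), above(f), clear(b), holds(a), linked(a,a), linked(b,a)}
3. move(a,a)  →  {above(a), above(b), above(f), clear(a), clear(b), holds(a), linked(a,a), linked(b,a)}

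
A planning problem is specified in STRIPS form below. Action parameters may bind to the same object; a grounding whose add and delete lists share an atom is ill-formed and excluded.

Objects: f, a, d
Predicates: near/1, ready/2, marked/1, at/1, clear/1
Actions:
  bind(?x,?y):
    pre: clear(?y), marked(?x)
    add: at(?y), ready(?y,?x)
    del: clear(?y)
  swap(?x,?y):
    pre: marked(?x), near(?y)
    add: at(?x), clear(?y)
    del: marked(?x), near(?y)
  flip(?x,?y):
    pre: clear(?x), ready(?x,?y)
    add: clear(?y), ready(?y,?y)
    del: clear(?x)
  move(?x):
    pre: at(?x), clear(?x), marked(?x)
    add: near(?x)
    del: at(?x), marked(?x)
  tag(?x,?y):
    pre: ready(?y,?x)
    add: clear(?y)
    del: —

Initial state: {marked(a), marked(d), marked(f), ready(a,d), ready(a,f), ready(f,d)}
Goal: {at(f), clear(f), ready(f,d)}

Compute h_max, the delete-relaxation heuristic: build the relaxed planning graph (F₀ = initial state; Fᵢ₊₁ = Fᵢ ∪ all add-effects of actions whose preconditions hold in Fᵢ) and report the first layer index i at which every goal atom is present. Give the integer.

F0 = init (6 atoms)
F1 = F0 ∪ {clear(a), clear(f)}  (8 atoms)
F2 = F1 ∪ {at(a), at(f), clear(d), ready(a,a), ready(d,d), ready(f,a), ready(f,f)}  (15 atoms)
goal ⊆ F2  ⇒  h_max = 2

2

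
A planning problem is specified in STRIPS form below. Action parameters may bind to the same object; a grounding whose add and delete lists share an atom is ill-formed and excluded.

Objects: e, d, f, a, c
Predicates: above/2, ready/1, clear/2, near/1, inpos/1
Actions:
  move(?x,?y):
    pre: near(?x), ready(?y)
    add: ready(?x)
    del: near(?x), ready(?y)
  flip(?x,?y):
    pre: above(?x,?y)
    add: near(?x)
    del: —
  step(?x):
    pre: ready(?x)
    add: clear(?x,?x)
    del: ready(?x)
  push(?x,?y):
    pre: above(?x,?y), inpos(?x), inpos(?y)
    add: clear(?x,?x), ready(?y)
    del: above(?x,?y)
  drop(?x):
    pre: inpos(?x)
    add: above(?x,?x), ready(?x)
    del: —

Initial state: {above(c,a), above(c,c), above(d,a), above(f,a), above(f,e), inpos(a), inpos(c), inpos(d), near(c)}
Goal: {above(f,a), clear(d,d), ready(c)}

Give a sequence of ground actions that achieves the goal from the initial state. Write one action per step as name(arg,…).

1. push(d,a)  →  {above(c,a), above(c,c), above(f,a), above(f,e), clear(d,d), inpos(a), inpos(c), inpos(d), near(c), ready(a)}
2. move(c,a)  →  {above(c,a), above(c,c), above(f,a), above(f,e), clear(d,d), inpos(a), inpos(c), inpos(d), ready(c)}

push(d,a); move(c,a)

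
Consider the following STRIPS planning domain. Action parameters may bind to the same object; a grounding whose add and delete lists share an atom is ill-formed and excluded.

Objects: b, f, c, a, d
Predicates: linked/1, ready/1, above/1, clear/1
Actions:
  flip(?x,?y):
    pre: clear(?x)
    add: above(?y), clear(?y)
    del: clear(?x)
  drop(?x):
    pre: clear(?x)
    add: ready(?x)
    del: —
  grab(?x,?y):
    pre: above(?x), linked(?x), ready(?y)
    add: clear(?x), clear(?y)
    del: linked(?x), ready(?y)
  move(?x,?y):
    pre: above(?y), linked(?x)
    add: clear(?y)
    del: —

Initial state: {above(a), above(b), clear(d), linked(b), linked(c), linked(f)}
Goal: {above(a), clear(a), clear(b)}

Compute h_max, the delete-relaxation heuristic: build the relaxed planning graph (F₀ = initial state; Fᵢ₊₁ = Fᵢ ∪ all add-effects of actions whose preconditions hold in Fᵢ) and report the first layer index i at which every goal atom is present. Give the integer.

F0 = init (6 atoms)
F1 = F0 ∪ {above(c), above(f), clear(a), clear(b), clear(c), clear(f), ready(d)}  (13 atoms)
goal ⊆ F1  ⇒  h_max = 1

1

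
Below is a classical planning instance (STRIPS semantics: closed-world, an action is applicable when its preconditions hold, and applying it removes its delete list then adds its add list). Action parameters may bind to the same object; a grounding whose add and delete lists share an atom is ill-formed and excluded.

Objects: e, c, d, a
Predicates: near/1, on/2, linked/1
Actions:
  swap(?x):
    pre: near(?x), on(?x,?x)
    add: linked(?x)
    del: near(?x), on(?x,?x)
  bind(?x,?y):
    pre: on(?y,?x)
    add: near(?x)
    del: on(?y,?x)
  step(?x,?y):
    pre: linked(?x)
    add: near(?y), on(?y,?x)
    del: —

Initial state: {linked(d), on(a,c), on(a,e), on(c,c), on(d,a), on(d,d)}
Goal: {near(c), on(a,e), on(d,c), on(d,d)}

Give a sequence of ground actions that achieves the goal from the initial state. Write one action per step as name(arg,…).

1. bind(c,a)  →  {linked(d), near(c), on(a,e), on(c,c), on(d,a), on(d,d)}
2. swap(c)  →  {linked(c), linked(d), on(a,e), on(d,a), on(d,d)}
3. step(c,c)  →  {linked(c), linked(d), near(c), on(a,e), on(c,c), on(d,a), on(d,d)}
4. step(c,d)  →  {linked(c), linked(d), near(c), near(d), on(a,e), on(c,c), on(d,a), on(d,c), on(d,d)}

bind(c,a); swap(c); step(c,c); step(c,d)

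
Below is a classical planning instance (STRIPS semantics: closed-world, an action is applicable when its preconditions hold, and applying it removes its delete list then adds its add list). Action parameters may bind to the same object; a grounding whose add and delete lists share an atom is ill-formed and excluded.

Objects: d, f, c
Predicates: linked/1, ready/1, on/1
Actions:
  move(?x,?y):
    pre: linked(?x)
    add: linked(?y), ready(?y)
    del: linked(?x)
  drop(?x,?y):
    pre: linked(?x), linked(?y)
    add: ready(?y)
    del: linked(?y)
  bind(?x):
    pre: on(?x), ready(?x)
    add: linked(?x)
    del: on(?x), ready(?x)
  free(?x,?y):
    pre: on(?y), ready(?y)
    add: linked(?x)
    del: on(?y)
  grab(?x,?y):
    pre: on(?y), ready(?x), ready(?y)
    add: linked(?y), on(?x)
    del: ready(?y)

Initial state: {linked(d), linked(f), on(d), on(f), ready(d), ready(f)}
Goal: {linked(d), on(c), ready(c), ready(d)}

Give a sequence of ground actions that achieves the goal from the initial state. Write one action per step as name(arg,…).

move(f,c); grab(c,f)

1. move(f,c)  →  {linked(c), linked(d), on(d), on(f), ready(c), ready(d), ready(f)}
2. grab(c,f)  →  {linked(c), linked(d), linked(f), on(c), on(d), on(f), ready(c), ready(d)}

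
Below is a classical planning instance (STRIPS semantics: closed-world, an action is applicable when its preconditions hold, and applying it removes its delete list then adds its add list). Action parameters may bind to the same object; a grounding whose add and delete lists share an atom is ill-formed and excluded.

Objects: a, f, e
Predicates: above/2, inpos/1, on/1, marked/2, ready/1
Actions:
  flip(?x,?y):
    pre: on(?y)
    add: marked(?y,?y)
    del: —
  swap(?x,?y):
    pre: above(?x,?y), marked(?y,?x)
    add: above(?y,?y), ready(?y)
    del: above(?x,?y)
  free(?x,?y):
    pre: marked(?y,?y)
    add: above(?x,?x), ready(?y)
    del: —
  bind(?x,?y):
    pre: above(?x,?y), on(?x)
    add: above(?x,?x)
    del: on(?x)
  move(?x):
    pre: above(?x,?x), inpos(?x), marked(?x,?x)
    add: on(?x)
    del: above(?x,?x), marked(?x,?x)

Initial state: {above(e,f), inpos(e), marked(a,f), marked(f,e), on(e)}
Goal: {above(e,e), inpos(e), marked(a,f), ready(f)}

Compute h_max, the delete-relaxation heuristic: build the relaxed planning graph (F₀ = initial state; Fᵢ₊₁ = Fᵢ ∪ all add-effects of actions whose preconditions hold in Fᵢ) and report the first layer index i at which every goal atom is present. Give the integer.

1

F0 = init (5 atoms)
F1 = F0 ∪ {above(e,e), above(f,f), marked(e,e), ready(f)}  (9 atoms)
goal ⊆ F1  ⇒  h_max = 1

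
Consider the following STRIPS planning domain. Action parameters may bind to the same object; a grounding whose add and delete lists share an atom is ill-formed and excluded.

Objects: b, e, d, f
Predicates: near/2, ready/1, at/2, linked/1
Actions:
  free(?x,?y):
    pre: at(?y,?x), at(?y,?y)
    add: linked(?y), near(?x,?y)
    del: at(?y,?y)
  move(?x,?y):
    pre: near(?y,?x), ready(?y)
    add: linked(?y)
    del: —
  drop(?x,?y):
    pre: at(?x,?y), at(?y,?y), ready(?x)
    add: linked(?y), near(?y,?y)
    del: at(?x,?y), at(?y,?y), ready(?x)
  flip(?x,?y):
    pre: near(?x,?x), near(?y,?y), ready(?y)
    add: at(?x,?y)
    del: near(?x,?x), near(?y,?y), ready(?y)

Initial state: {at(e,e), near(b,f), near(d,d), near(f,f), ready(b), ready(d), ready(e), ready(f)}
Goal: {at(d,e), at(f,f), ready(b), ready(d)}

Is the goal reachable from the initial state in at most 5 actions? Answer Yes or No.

Yes

1. free(e,e)  →  {linked(e), near(b,f), near(d,d), near(e,e), near(f,f), ready(b), ready(d), ready(e), ready(f)}
2. flip(d,e)  →  {at(d,e), linked(e), near(b,f), near(f,f), ready(b), ready(d), ready(f)}
3. flip(f,f)  →  {at(d,e), at(f,f), linked(e), near(b,f), ready(b), ready(d)}
optimal plan length = 3; 3 ≤ 5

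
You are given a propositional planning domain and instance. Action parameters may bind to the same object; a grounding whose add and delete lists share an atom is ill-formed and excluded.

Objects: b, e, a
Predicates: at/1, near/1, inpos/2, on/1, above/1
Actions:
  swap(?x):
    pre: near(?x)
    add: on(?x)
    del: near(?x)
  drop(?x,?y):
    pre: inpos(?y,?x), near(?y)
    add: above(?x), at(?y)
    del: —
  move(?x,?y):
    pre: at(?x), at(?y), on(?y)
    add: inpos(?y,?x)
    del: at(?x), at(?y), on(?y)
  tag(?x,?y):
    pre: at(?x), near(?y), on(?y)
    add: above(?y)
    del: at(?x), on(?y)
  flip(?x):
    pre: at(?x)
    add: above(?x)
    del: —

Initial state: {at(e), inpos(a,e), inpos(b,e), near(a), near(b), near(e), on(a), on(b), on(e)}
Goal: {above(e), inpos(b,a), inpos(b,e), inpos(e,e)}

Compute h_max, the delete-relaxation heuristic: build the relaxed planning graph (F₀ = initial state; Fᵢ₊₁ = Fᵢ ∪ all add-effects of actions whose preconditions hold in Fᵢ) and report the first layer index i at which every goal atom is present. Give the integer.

F0 = init (9 atoms)
F1 = F0 ∪ {above(a), above(b), above(e), at(a), at(b), inpos(e,e)}  (15 atoms)
F2 = F1 ∪ {inpos(a,a), inpos(a,b), inpos(b,a), inpos(b,b), inpos(e,a), inpos(e,b)}  (21 atoms)
goal ⊆ F2  ⇒  h_max = 2

2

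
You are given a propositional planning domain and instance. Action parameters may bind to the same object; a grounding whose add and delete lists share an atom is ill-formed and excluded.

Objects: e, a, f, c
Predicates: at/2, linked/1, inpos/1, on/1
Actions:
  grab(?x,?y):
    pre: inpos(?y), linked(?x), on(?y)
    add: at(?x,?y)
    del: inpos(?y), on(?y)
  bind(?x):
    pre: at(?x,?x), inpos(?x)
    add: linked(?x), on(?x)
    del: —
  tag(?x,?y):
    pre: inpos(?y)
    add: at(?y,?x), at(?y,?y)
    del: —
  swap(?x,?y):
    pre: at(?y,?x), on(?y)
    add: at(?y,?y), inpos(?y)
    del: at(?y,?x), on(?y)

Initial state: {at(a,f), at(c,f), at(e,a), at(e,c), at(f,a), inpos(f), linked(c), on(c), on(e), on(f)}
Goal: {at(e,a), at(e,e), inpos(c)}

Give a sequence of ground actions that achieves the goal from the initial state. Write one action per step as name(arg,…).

swap(f,c); swap(c,e)

1. swap(f,c)  →  {at(a,f), at(c,c), at(e,a), at(e,c), at(f,a), inpos(c), inpos(f), linked(c), on(e), on(f)}
2. swap(c,e)  →  {at(a,f), at(c,c), at(e,a), at(e,e), at(f,a), inpos(c), inpos(e), inpos(f), linked(c), on(f)}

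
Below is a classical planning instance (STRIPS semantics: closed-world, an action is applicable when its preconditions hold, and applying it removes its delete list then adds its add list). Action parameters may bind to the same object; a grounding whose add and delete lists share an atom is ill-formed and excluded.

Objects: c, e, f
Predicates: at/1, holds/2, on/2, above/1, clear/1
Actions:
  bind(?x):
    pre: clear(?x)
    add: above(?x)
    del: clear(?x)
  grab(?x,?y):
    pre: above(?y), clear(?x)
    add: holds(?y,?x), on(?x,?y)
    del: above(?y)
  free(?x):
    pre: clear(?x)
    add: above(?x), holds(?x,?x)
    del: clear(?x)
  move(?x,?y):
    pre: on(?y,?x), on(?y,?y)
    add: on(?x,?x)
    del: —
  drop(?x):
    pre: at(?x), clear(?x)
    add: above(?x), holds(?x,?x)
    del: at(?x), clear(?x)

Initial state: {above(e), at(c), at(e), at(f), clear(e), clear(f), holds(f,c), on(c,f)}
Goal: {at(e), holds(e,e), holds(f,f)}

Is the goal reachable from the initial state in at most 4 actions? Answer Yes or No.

Yes

1. grab(e,e)  →  {at(c), at(e), at(f), clear(e), clear(f), holds(e,e), holds(f,c), on(c,f), on(e,e)}
2. free(f)  →  {above(f), at(c), at(e), at(f), clear(e), holds(e,e), holds(f,c), holds(f,f), on(c,f), on(e,e)}
optimal plan length = 2; 2 ≤ 4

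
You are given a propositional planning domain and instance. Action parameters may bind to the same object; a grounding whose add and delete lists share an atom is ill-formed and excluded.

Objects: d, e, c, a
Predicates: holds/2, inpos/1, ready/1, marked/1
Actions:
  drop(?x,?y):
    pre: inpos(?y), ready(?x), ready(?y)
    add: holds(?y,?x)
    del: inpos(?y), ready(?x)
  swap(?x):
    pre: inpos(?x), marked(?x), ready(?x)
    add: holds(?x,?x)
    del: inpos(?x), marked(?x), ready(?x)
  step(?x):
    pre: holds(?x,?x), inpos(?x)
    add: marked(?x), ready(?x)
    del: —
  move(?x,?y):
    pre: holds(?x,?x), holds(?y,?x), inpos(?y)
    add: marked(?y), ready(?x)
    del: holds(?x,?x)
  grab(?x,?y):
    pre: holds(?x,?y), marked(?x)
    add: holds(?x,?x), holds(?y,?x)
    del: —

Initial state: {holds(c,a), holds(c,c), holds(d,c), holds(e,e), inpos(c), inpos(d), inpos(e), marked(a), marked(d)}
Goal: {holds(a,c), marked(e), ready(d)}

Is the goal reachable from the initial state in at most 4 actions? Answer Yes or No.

1. step(e)  →  {holds(c,a), holds(c,c), holds(d,c), holds(e,e), inpos(c), inpos(d), inpos(e), marked(a), marked(d), marked(e), ready(e)}
2. grab(d,c)  →  {holds(c,a), holds(c,c), holds(c,d), holds(d,c), holds(d,d), holds(e,e), inpos(c), inpos(d), inpos(e), marked(a), marked(d), marked(e), ready(e)}
3. move(d,c)  →  {holds(c,a), holds(c,c), holds(c,d), holds(d,c), holds(e,e), inpos(c), inpos(d), inpos(e), marked(a), marked(c), marked(d), marked(e), ready(d), ready(e)}
4. grab(c,a)  →  {holds(a,c), holds(c,a), holds(c,c), holds(c,d), holds(d,c), holds(e,e), inpos(c), inpos(d), inpos(e), marked(a), marked(c), marked(d), marked(e), ready(d), ready(e)}
optimal plan length = 4; 4 ≤ 4

Yes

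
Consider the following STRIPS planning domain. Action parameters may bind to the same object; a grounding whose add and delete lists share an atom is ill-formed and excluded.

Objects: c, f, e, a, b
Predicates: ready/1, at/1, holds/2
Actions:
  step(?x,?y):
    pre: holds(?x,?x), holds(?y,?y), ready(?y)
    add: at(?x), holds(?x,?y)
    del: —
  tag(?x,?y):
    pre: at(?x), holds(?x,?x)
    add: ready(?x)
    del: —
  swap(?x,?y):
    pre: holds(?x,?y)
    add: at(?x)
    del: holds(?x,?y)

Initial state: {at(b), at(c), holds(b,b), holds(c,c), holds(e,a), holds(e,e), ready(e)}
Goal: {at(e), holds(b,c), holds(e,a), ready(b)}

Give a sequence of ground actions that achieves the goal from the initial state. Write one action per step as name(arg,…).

1. step(e,e)  →  {at(b), at(c), at(e), holds(b,b), holds(c,c), holds(e,a), holds(e,e), ready(e)}
2. tag(c,c)  →  {at(b), at(c), at(e), holds(b,b), holds(c,c), holds(e,a), holds(e,e), ready(c), ready(e)}
3. step(b,c)  →  {at(b), at(c), at(e), holds(b,b), holds(b,c), holds(c,c), holds(e,a), holds(e,e), ready(c), ready(e)}
4. tag(b,c)  →  {at(b), at(c), at(e), holds(b,b), holds(b,c), holds(c,c), holds(e,a), holds(e,e), ready(b), ready(c), ready(e)}

step(e,e); tag(c,c); step(b,c); tag(b,c)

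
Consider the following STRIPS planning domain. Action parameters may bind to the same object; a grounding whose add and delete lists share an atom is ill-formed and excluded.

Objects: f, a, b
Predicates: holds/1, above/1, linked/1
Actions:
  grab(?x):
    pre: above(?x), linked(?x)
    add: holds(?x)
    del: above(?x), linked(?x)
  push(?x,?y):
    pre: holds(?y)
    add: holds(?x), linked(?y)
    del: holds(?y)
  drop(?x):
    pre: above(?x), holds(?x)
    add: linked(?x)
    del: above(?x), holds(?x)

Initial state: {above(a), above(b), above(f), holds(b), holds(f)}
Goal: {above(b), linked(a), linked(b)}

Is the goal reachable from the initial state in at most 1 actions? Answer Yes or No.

No

1. push(a,b)  →  {above(a), above(b), above(f), holds(a), holds(f), linked(b)}
2. push(f,a)  →  {above(a), above(b), above(f), holds(f), linked(a), linked(b)}
optimal plan length = 2; 2 > 1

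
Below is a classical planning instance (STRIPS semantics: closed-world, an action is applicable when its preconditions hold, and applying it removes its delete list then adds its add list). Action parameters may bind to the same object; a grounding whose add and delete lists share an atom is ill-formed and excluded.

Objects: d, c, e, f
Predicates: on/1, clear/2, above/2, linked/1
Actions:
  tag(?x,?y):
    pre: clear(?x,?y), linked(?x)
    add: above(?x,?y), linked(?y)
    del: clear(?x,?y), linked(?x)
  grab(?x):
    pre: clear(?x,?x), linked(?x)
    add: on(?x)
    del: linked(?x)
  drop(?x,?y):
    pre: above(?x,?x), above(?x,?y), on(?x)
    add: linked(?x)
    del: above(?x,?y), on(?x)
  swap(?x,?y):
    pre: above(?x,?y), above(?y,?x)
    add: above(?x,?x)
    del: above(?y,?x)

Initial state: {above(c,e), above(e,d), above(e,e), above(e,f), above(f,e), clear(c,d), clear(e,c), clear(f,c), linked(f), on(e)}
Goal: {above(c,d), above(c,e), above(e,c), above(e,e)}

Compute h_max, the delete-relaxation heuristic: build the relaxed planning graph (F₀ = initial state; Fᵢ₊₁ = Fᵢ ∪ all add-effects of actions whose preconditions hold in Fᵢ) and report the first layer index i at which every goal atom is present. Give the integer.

2

F0 = init (10 atoms)
F1 = F0 ∪ {above(f,c), above(f,f), linked(c), linked(e)}  (14 atoms)
F2 = F1 ∪ {above(c,d), above(e,c), linked(d)}  (17 atoms)
goal ⊆ F2  ⇒  h_max = 2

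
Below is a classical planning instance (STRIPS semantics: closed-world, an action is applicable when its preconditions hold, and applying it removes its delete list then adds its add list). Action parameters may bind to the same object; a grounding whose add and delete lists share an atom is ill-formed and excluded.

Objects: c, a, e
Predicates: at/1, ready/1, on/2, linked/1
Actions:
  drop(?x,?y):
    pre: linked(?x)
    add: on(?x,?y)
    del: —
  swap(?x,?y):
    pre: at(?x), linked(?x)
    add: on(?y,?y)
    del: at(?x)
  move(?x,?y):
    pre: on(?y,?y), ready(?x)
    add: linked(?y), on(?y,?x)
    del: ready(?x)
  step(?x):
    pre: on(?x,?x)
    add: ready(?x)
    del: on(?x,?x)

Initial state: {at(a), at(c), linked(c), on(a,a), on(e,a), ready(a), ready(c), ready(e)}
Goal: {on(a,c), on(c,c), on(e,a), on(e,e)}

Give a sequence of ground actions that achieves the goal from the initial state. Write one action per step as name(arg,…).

drop(c,c); swap(c,e); move(c,a)

1. drop(c,c)  →  {at(a), at(c), linked(c), on(a,a), on(c,c), on(e,a), ready(a), ready(c), ready(e)}
2. swap(c,e)  →  {at(a), linked(c), on(a,a), on(c,c), on(e,a), on(e,e), ready(a), ready(c), ready(e)}
3. move(c,a)  →  {at(a), linked(a), linked(c), on(a,a), on(a,c), on(c,c), on(e,a), on(e,e), ready(a), ready(e)}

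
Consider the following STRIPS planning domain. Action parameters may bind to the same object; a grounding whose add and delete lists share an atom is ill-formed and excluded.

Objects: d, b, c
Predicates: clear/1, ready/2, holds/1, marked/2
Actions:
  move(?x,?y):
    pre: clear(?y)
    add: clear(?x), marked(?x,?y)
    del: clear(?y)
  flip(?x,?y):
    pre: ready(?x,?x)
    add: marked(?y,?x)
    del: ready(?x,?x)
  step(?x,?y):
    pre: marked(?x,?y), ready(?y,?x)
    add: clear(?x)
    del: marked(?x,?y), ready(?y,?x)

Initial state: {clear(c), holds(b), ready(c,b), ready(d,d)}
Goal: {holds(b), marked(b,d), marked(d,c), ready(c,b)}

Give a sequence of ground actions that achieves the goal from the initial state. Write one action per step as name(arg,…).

move(d,c); move(b,d)

1. move(d,c)  →  {clear(d), holds(b), marked(d,c), ready(c,b), ready(d,d)}
2. move(b,d)  →  {clear(b), holds(b), marked(b,d), marked(d,c), ready(c,b), ready(d,d)}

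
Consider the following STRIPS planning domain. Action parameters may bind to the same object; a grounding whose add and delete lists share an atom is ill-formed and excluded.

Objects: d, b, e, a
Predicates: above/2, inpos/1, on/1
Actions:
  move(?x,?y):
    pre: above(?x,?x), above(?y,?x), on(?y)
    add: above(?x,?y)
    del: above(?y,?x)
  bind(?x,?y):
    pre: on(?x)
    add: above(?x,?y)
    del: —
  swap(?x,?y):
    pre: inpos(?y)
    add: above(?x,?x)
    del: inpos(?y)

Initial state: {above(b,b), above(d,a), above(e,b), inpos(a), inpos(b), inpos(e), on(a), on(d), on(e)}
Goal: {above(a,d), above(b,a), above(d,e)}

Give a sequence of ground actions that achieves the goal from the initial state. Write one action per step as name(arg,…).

bind(d,e); bind(a,d); bind(a,b); move(b,a)

1. bind(d,e)  →  {above(b,b), above(d,a), above(d,e), above(e,b), inpos(a), inpos(b), inpos(e), on(a), on(d), on(e)}
2. bind(a,d)  →  {above(a,d), above(b,b), above(d,a), above(d,e), above(e,b), inpos(a), inpos(b), inpos(e), on(a), on(d), on(e)}
3. bind(a,b)  →  {above(a,b), above(a,d), above(b,b), above(d,a), above(d,e), above(e,b), inpos(a), inpos(b), inpos(e), on(a), on(d), on(e)}
4. move(b,a)  →  {above(a,d), above(b,a), above(b,b), above(d,a), above(d,e), above(e,b), inpos(a), inpos(b), inpos(e), on(a), on(d), on(e)}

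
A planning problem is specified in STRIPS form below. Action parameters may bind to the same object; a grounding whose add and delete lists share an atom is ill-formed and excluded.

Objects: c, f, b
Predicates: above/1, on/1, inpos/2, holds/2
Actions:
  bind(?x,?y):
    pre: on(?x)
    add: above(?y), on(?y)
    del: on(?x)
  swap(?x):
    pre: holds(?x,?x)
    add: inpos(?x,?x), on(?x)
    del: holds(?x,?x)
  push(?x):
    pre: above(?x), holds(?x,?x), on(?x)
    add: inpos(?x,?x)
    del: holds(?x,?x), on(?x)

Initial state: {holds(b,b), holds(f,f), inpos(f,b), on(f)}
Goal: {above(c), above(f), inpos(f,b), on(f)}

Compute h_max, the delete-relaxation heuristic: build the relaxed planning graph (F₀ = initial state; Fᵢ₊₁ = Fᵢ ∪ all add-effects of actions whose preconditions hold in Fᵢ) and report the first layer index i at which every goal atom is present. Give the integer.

F0 = init (4 atoms)
F1 = F0 ∪ {above(b), above(c), inpos(b,b), inpos(f,f), on(b), on(c)}  (10 atoms)
F2 = F1 ∪ {above(f)}  (11 atoms)
goal ⊆ F2  ⇒  h_max = 2

2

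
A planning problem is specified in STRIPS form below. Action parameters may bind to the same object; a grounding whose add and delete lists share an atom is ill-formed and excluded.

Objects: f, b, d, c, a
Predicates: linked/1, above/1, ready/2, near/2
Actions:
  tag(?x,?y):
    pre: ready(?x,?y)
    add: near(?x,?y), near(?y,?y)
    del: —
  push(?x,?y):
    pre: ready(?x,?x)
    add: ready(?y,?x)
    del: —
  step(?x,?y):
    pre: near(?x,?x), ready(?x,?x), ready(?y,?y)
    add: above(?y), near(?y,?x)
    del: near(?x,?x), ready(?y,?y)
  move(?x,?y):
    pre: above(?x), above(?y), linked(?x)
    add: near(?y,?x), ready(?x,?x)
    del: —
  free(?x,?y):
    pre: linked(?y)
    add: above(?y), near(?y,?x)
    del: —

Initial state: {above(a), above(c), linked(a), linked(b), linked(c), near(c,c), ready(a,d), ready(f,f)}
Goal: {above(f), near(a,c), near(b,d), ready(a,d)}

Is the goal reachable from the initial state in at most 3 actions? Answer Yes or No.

1. move(c,a)  →  {above(a), above(c), linked(a), linked(b), linked(c), near(a,c), near(c,c), ready(a,d), ready(c,c), ready(f,f)}
2. step(c,f)  →  {above(a), above(c), above(f), linked(a), linked(b), linked(c), near(a,c), near(f,c), ready(a,d), ready(c,c)}
3. free(d,b)  →  {above(a), above(b), above(c), above(f), linked(a), linked(b), linked(c), near(a,c), near(b,d), near(f,c), ready(a,d), ready(c,c)}
optimal plan length = 3; 3 ≤ 3

Yes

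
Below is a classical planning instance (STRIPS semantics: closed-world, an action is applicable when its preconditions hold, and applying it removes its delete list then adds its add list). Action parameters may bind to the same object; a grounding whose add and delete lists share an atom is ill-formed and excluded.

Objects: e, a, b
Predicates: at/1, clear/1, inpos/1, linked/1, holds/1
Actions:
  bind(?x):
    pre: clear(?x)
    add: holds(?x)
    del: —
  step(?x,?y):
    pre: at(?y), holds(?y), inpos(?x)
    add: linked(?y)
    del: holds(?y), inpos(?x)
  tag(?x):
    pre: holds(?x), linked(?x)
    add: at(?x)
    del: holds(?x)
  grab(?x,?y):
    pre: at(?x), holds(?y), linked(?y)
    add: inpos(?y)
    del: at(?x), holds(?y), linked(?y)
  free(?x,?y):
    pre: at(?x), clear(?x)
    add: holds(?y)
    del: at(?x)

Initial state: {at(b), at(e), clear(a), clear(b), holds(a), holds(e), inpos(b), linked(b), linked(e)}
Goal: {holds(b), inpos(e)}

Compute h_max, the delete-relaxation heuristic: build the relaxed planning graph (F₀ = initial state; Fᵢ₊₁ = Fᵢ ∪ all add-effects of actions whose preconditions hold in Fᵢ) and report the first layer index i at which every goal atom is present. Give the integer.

F0 = init (9 atoms)
F1 = F0 ∪ {holds(b), inpos(e)}  (11 atoms)
goal ⊆ F1  ⇒  h_max = 1

1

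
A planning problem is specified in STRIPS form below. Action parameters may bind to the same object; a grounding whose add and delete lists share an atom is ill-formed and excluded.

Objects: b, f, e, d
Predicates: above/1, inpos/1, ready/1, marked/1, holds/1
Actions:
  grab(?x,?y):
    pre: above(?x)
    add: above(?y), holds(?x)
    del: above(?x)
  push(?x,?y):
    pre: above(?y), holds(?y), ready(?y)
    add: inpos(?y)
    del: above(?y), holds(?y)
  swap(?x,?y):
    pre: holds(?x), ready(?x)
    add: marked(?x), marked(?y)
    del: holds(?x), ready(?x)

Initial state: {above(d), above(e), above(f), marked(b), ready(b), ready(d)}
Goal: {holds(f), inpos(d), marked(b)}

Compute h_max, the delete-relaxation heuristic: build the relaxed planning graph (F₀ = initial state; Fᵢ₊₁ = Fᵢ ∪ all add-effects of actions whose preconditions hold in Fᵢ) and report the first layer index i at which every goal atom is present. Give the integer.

F0 = init (6 atoms)
F1 = F0 ∪ {above(b), holds(d), holds(e), holds(f)}  (10 atoms)
F2 = F1 ∪ {holds(b), inpos(d), marked(d), marked(e), marked(f)}  (15 atoms)
goal ⊆ F2  ⇒  h_max = 2

2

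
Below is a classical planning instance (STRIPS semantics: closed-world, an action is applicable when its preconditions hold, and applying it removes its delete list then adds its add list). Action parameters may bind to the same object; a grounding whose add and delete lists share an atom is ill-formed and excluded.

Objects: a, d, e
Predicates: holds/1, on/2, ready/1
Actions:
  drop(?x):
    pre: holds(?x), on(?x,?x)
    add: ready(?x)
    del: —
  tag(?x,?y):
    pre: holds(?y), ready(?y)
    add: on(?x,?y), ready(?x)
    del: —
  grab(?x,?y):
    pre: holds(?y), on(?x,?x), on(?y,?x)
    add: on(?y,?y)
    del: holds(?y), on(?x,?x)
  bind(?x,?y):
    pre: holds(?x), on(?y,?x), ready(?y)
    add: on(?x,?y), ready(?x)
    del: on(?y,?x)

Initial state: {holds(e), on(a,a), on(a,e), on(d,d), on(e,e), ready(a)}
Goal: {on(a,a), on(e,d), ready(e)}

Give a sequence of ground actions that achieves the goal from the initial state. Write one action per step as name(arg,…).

drop(e); tag(d,e); bind(e,d)

1. drop(e)  →  {holds(e), on(a,a), on(a,e), on(d,d), on(e,e), ready(a), ready(e)}
2. tag(d,e)  →  {holds(e), on(a,a), on(a,e), on(d,d), on(d,e), on(e,e), ready(a), ready(d), ready(e)}
3. bind(e,d)  →  {holds(e), on(a,a), on(a,e), on(d,d), on(e,d), on(e,e), ready(a), ready(d), ready(e)}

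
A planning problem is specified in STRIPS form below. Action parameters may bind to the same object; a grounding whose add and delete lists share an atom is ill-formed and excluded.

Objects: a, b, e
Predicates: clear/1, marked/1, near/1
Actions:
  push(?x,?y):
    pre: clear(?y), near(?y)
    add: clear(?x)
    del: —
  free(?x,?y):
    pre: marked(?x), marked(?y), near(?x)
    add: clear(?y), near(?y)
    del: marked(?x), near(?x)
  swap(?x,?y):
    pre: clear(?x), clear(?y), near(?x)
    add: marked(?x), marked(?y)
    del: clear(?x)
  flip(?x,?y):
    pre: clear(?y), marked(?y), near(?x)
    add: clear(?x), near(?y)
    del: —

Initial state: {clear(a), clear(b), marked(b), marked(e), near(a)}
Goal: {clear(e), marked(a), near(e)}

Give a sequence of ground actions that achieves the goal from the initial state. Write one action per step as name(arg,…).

push(e,a); swap(a,a); flip(a,e)

1. push(e,a)  →  {clear(a), clear(b), clear(e), marked(b), marked(e), near(a)}
2. swap(a,a)  →  {clear(b), clear(e), marked(a), marked(b), marked(e), near(a)}
3. flip(a,e)  →  {clear(a), clear(b), clear(e), marked(a), marked(b), marked(e), near(a), near(e)}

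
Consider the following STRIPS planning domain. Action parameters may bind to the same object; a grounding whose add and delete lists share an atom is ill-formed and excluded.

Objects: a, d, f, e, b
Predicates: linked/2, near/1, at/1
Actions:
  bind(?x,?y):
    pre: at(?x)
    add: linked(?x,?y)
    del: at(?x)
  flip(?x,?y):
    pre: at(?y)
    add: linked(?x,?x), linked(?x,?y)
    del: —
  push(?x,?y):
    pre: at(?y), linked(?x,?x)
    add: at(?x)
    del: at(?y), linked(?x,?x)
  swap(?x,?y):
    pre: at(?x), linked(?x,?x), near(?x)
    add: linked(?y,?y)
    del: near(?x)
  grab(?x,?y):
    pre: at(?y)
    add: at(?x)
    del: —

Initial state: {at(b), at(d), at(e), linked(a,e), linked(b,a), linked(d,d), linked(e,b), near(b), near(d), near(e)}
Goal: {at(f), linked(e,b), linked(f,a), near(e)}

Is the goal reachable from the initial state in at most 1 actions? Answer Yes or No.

1. grab(a,d)  →  {at(a), at(b), at(d), at(e), linked(a,e), linked(b,a), linked(d,d), linked(e,b), near(b), near(d), near(e)}
2. flip(f,a)  →  {at(a), at(b), at(d), at(e), linked(a,e), linked(b,a), linked(d,d), linked(e,b), linked(f,a), linked(f,f), near(b), near(d), near(e)}
3. push(f,a)  →  {at(b), at(d), at(e), at(f), linked(a,e), linked(b,a), linked(d,d), linked(e,b), linked(f,a), near(b), near(d), near(e)}
optimal plan length = 3; 3 > 1

No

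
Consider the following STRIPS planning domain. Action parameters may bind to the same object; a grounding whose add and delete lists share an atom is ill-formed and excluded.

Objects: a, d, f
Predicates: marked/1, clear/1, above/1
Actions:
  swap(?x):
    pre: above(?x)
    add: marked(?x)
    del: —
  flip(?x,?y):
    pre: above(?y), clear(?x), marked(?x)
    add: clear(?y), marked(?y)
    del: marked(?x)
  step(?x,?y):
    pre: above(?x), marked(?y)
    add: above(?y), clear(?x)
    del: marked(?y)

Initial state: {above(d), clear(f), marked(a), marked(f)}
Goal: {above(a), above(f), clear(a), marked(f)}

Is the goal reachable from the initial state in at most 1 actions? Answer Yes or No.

No

1. step(d,a)  →  {above(a), above(d), clear(d), clear(f), marked(f)}
2. step(a,f)  →  {above(a), above(d), above(f), clear(a), clear(d), clear(f)}
3. swap(f)  →  {above(a), above(d), above(f), clear(a), clear(d), clear(f), marked(f)}
optimal plan length = 3; 3 > 1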